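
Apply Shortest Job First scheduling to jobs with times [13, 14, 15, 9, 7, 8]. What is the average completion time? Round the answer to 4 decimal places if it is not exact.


SJF order (ascending): [7, 8, 9, 13, 14, 15]
Completion times:
  Job 1: burst=7, C=7
  Job 2: burst=8, C=15
  Job 3: burst=9, C=24
  Job 4: burst=13, C=37
  Job 5: burst=14, C=51
  Job 6: burst=15, C=66
Average completion = 200/6 = 33.3333

33.3333


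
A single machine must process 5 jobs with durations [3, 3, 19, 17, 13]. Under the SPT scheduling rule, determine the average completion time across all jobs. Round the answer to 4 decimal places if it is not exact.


Sort jobs by processing time (SPT order): [3, 3, 13, 17, 19]
Compute completion times sequentially:
  Job 1: processing = 3, completes at 3
  Job 2: processing = 3, completes at 6
  Job 3: processing = 13, completes at 19
  Job 4: processing = 17, completes at 36
  Job 5: processing = 19, completes at 55
Sum of completion times = 119
Average completion time = 119/5 = 23.8

23.8


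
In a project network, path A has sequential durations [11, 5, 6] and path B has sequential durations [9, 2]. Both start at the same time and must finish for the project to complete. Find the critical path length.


Path A total = 11 + 5 + 6 = 22
Path B total = 9 + 2 = 11
Critical path = longest path = max(22, 11) = 22

22


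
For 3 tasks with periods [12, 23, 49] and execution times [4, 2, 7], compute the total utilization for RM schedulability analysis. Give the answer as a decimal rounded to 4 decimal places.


Compute individual utilizations (exact fractions):
  Task 1: C/T = 4/12 = 1/3 (approx. 0.3333)
  Task 2: C/T = 2/23 (approx. 0.087)
  Task 3: C/T = 7/49 = 1/7 (approx. 0.1429)
Total utilization U = 1/3 + 2/23 + 1/7 = 272/483
Rounded to 4 decimal places: U = 0.5631
RM (Liu & Layland) bound for 3 tasks = 0.779763; compare with U = 272/483 (approx. 0.563147)
U <= bound, so schedulable by RM sufficient condition.

0.5631


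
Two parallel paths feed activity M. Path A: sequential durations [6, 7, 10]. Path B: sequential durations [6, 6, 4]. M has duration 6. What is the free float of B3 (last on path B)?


ES(B3) = sum of predecessors on chain B = 12
EF(B3) = ES + duration = 12 + 4 = 16
Successor of B3 is M. ES(M) = max(sum(A), sum(B)) = max(23, 16) = 23
Free float = ES(successor) - EF(current) = 23 - 16 = 7

7


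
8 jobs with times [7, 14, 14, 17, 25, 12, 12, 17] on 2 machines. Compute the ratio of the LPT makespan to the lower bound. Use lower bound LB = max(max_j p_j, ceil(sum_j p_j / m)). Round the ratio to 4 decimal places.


LPT order: [25, 17, 17, 14, 14, 12, 12, 7]
Machine loads after assignment: [58, 60]
LPT makespan = 60
Lower bound = max(max_job, ceil(total/2)) = max(25, 59) = 59
Ratio = 60 / 59 = 1.0169

1.0169


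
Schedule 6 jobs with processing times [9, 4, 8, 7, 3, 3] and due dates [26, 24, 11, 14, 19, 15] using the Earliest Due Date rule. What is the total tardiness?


Sort by due date (EDD order): [(8, 11), (7, 14), (3, 15), (3, 19), (4, 24), (9, 26)]
Compute completion times and tardiness:
  Job 1: p=8, d=11, C=8, tardiness=max(0,8-11)=0
  Job 2: p=7, d=14, C=15, tardiness=max(0,15-14)=1
  Job 3: p=3, d=15, C=18, tardiness=max(0,18-15)=3
  Job 4: p=3, d=19, C=21, tardiness=max(0,21-19)=2
  Job 5: p=4, d=24, C=25, tardiness=max(0,25-24)=1
  Job 6: p=9, d=26, C=34, tardiness=max(0,34-26)=8
Total tardiness = 15

15


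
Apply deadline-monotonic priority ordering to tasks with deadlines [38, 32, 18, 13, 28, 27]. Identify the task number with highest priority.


Sort tasks by relative deadline (ascending):
  Task 4: deadline = 13
  Task 3: deadline = 18
  Task 6: deadline = 27
  Task 5: deadline = 28
  Task 2: deadline = 32
  Task 1: deadline = 38
Priority order (highest first): [4, 3, 6, 5, 2, 1]
Highest priority task = 4

4


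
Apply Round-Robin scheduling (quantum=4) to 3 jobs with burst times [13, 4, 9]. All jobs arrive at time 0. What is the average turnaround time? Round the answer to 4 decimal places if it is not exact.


Time quantum = 4
Execution trace:
  J1 runs 4 units, time = 4
  J2 runs 4 units, time = 8
  J3 runs 4 units, time = 12
  J1 runs 4 units, time = 16
  J3 runs 4 units, time = 20
  J1 runs 4 units, time = 24
  J3 runs 1 units, time = 25
  J1 runs 1 units, time = 26
Finish times: [26, 8, 25]
Average turnaround = 59/3 = 19.6667

19.6667


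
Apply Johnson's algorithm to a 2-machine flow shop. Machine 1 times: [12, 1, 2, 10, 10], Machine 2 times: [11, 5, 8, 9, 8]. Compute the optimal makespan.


Apply Johnson's rule:
  Group 1 (a <= b): [(2, 1, 5), (3, 2, 8)]
  Group 2 (a > b): [(1, 12, 11), (4, 10, 9), (5, 10, 8)]
Optimal job order: [2, 3, 1, 4, 5]
Schedule:
  Job 2: M1 done at 1, M2 done at 6
  Job 3: M1 done at 3, M2 done at 14
  Job 1: M1 done at 15, M2 done at 26
  Job 4: M1 done at 25, M2 done at 35
  Job 5: M1 done at 35, M2 done at 43
Makespan = 43

43


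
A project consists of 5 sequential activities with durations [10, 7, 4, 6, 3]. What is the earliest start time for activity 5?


Activity 5 starts after activities 1 through 4 complete.
Predecessor durations: [10, 7, 4, 6]
ES = 10 + 7 + 4 + 6 = 27

27


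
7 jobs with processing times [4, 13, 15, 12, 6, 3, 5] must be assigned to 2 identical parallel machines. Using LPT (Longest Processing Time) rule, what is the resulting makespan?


Sort jobs in decreasing order (LPT): [15, 13, 12, 6, 5, 4, 3]
Assign each job to the least loaded machine:
  Machine 1: jobs [15, 6, 5, 3], load = 29
  Machine 2: jobs [13, 12, 4], load = 29
Makespan = max load = 29

29


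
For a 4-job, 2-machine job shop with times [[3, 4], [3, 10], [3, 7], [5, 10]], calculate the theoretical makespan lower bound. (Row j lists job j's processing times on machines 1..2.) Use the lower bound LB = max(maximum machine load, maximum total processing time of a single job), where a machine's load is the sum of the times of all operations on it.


Machine loads:
  Machine 1: 3 + 3 + 3 + 5 = 14
  Machine 2: 4 + 10 + 7 + 10 = 31
Max machine load = 31
Job totals:
  Job 1: 7
  Job 2: 13
  Job 3: 10
  Job 4: 15
Max job total = 15
Lower bound = max(31, 15) = 31

31


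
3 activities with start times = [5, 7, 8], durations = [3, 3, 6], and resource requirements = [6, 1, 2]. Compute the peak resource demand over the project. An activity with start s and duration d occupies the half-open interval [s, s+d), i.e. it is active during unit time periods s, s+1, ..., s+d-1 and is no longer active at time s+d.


Each activity i is active on [start_i, start_i + duration_i).
Compute total resource usage per time slot:
  t=0: active resources = [], total = 0
  t=1: active resources = [], total = 0
  t=2: active resources = [], total = 0
  t=3: active resources = [], total = 0
  t=4: active resources = [], total = 0
  t=5: active resources = [6], total = 6
  t=6: active resources = [6], total = 6
  t=7: active resources = [6, 1], total = 7
  t=8: active resources = [1, 2], total = 3
  t=9: active resources = [1, 2], total = 3
  t=10: active resources = [2], total = 2
  t=11: active resources = [2], total = 2
  t=12: active resources = [2], total = 2
  t=13: active resources = [2], total = 2
Peak resource demand = 7

7


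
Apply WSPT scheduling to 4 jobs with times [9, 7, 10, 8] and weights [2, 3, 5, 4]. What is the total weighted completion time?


Compute p/w ratios and sort ascending (WSPT): [(10, 5), (8, 4), (7, 3), (9, 2)]
Compute weighted completion times:
  Job (p=10,w=5): C=10, w*C=5*10=50
  Job (p=8,w=4): C=18, w*C=4*18=72
  Job (p=7,w=3): C=25, w*C=3*25=75
  Job (p=9,w=2): C=34, w*C=2*34=68
Total weighted completion time = 265

265


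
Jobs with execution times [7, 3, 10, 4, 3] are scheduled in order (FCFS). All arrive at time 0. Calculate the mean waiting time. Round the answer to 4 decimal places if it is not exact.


FCFS order (as given): [7, 3, 10, 4, 3]
Waiting times:
  Job 1: wait = 0
  Job 2: wait = 7
  Job 3: wait = 10
  Job 4: wait = 20
  Job 5: wait = 24
Sum of waiting times = 61
Average waiting time = 61/5 = 12.2

12.2


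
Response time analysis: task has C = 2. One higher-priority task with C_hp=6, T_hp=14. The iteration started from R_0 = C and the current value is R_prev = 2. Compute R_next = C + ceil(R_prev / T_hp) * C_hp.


R_next = C + ceil(R_prev / T_hp) * C_hp
ceil(2 / 14) = ceil(0.1429) = 1
Interference = 1 * 6 = 6
R_next = 2 + 6 = 8

8


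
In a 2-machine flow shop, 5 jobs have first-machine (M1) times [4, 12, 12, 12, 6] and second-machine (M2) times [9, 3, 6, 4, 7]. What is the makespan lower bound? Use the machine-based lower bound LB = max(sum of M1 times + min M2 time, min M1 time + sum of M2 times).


LB1 = sum(M1 times) + min(M2 times) = 46 + 3 = 49
LB2 = min(M1 times) + sum(M2 times) = 4 + 29 = 33
Lower bound = max(LB1, LB2) = max(49, 33) = 49

49


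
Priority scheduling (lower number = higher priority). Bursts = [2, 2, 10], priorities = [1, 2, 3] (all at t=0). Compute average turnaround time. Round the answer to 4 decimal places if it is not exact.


Sort by priority (ascending = highest first):
Order: [(1, 2), (2, 2), (3, 10)]
Completion times:
  Priority 1, burst=2, C=2
  Priority 2, burst=2, C=4
  Priority 3, burst=10, C=14
Average turnaround = 20/3 = 6.6667

6.6667


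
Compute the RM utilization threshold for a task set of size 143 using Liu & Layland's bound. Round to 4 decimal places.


Compute 2^(1/143) = 1.0048589497
Subtract 1: 1.0048589497 - 1 = 0.0048589497
Multiply by n: 143 * 0.0048589497 = 0.6948298071
Round to 4 dp: 0.6948

0.6948


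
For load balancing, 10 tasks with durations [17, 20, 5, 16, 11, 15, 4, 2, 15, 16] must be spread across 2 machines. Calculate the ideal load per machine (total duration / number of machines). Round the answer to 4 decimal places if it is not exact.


Total processing time = 17 + 20 + 5 + 16 + 11 + 15 + 4 + 2 + 15 + 16 = 121
Number of machines = 2
Ideal balanced load = 121 / 2 = 60.5

60.5


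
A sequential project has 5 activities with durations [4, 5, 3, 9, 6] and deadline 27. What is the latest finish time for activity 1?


LF(activity 1) = deadline - sum of successor durations
Successors: activities 2 through 5 with durations [5, 3, 9, 6]
Sum of successor durations = 23
LF = 27 - 23 = 4

4


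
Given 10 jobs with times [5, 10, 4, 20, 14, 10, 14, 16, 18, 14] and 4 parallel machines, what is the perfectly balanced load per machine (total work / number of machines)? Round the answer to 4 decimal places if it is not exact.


Total processing time = 5 + 10 + 4 + 20 + 14 + 10 + 14 + 16 + 18 + 14 = 125
Number of machines = 4
Ideal balanced load = 125 / 4 = 31.25

31.25


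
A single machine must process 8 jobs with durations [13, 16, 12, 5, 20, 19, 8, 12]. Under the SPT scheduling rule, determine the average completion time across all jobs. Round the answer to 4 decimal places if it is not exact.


Sort jobs by processing time (SPT order): [5, 8, 12, 12, 13, 16, 19, 20]
Compute completion times sequentially:
  Job 1: processing = 5, completes at 5
  Job 2: processing = 8, completes at 13
  Job 3: processing = 12, completes at 25
  Job 4: processing = 12, completes at 37
  Job 5: processing = 13, completes at 50
  Job 6: processing = 16, completes at 66
  Job 7: processing = 19, completes at 85
  Job 8: processing = 20, completes at 105
Sum of completion times = 386
Average completion time = 386/8 = 48.25

48.25


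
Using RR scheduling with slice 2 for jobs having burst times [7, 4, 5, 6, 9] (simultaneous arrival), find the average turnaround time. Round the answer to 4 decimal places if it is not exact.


Time quantum = 2
Execution trace:
  J1 runs 2 units, time = 2
  J2 runs 2 units, time = 4
  J3 runs 2 units, time = 6
  J4 runs 2 units, time = 8
  J5 runs 2 units, time = 10
  J1 runs 2 units, time = 12
  J2 runs 2 units, time = 14
  J3 runs 2 units, time = 16
  J4 runs 2 units, time = 18
  J5 runs 2 units, time = 20
  J1 runs 2 units, time = 22
  J3 runs 1 units, time = 23
  J4 runs 2 units, time = 25
  J5 runs 2 units, time = 27
  J1 runs 1 units, time = 28
  J5 runs 2 units, time = 30
  J5 runs 1 units, time = 31
Finish times: [28, 14, 23, 25, 31]
Average turnaround = 121/5 = 24.2

24.2


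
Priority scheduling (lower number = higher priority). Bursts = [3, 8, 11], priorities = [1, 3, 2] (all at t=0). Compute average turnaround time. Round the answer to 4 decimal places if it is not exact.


Sort by priority (ascending = highest first):
Order: [(1, 3), (2, 11), (3, 8)]
Completion times:
  Priority 1, burst=3, C=3
  Priority 2, burst=11, C=14
  Priority 3, burst=8, C=22
Average turnaround = 39/3 = 13.0

13.0


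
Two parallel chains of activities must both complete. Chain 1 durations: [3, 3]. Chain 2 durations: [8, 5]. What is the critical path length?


Path A total = 3 + 3 = 6
Path B total = 8 + 5 = 13
Critical path = longest path = max(6, 13) = 13

13


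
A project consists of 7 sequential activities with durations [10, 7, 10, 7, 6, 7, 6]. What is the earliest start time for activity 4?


Activity 4 starts after activities 1 through 3 complete.
Predecessor durations: [10, 7, 10]
ES = 10 + 7 + 10 = 27

27


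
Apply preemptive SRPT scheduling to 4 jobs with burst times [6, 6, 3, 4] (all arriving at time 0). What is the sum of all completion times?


Since all jobs arrive at t=0, SRPT equals SPT ordering.
SPT order: [3, 4, 6, 6]
Completion times:
  Job 1: p=3, C=3
  Job 2: p=4, C=7
  Job 3: p=6, C=13
  Job 4: p=6, C=19
Total completion time = 3 + 7 + 13 + 19 = 42

42


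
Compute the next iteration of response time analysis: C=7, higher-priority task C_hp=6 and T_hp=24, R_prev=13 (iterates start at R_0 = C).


R_next = C + ceil(R_prev / T_hp) * C_hp
ceil(13 / 24) = ceil(0.5417) = 1
Interference = 1 * 6 = 6
R_next = 7 + 6 = 13
R_next = R_prev, so the iteration has converged (response time = 13).

13


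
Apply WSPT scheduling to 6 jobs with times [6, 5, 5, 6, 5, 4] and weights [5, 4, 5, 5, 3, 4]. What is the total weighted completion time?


Compute p/w ratios and sort ascending (WSPT): [(5, 5), (4, 4), (6, 5), (6, 5), (5, 4), (5, 3)]
Compute weighted completion times:
  Job (p=5,w=5): C=5, w*C=5*5=25
  Job (p=4,w=4): C=9, w*C=4*9=36
  Job (p=6,w=5): C=15, w*C=5*15=75
  Job (p=6,w=5): C=21, w*C=5*21=105
  Job (p=5,w=4): C=26, w*C=4*26=104
  Job (p=5,w=3): C=31, w*C=3*31=93
Total weighted completion time = 438

438


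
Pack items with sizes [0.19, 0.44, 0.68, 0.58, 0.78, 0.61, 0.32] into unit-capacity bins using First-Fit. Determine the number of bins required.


Place items sequentially using First-Fit:
  Item 0.19 -> new Bin 1
  Item 0.44 -> Bin 1 (now 0.63)
  Item 0.68 -> new Bin 2
  Item 0.58 -> new Bin 3
  Item 0.78 -> new Bin 4
  Item 0.61 -> new Bin 5
  Item 0.32 -> Bin 1 (now 0.95)
Total bins used = 5

5


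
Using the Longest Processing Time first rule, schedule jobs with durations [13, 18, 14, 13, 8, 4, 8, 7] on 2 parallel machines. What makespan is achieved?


Sort jobs in decreasing order (LPT): [18, 14, 13, 13, 8, 8, 7, 4]
Assign each job to the least loaded machine:
  Machine 1: jobs [18, 13, 8, 4], load = 43
  Machine 2: jobs [14, 13, 8, 7], load = 42
Makespan = max load = 43

43


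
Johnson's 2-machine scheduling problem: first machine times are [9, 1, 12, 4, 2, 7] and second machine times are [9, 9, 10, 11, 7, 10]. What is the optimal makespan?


Apply Johnson's rule:
  Group 1 (a <= b): [(2, 1, 9), (5, 2, 7), (4, 4, 11), (6, 7, 10), (1, 9, 9)]
  Group 2 (a > b): [(3, 12, 10)]
Optimal job order: [2, 5, 4, 6, 1, 3]
Schedule:
  Job 2: M1 done at 1, M2 done at 10
  Job 5: M1 done at 3, M2 done at 17
  Job 4: M1 done at 7, M2 done at 28
  Job 6: M1 done at 14, M2 done at 38
  Job 1: M1 done at 23, M2 done at 47
  Job 3: M1 done at 35, M2 done at 57
Makespan = 57

57


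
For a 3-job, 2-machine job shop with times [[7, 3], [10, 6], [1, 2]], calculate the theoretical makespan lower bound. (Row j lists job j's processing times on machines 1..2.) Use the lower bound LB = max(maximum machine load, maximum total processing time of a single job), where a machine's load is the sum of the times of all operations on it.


Machine loads:
  Machine 1: 7 + 10 + 1 = 18
  Machine 2: 3 + 6 + 2 = 11
Max machine load = 18
Job totals:
  Job 1: 10
  Job 2: 16
  Job 3: 3
Max job total = 16
Lower bound = max(18, 16) = 18

18


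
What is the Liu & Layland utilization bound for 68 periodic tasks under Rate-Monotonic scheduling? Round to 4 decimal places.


Compute 2^(1/68) = 1.0102454700
Subtract 1: 1.0102454700 - 1 = 0.0102454700
Multiply by n: 68 * 0.0102454700 = 0.6966919600
Round to 4 dp: 0.6967

0.6967


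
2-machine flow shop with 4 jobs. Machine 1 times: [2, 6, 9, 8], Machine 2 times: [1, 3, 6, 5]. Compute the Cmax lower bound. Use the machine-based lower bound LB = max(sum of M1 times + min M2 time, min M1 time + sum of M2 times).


LB1 = sum(M1 times) + min(M2 times) = 25 + 1 = 26
LB2 = min(M1 times) + sum(M2 times) = 2 + 15 = 17
Lower bound = max(LB1, LB2) = max(26, 17) = 26

26


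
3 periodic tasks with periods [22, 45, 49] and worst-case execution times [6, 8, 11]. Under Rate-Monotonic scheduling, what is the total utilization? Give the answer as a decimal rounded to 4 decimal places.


Compute individual utilizations (exact fractions):
  Task 1: C/T = 6/22 = 3/11 (approx. 0.2727)
  Task 2: C/T = 8/45 (approx. 0.1778)
  Task 3: C/T = 11/49 (approx. 0.2245)
Total utilization U = 3/11 + 8/45 + 11/49 = 16372/24255
Rounded to 4 decimal places: U = 0.6750
RM (Liu & Layland) bound for 3 tasks = 0.779763; compare with U = 16372/24255 (approx. 0.674995)
U <= bound, so schedulable by RM sufficient condition.

0.6750


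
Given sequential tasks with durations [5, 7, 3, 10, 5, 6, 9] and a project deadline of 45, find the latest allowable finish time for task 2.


LF(activity 2) = deadline - sum of successor durations
Successors: activities 3 through 7 with durations [3, 10, 5, 6, 9]
Sum of successor durations = 33
LF = 45 - 33 = 12

12


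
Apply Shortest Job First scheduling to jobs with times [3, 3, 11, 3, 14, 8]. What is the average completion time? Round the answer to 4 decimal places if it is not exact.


SJF order (ascending): [3, 3, 3, 8, 11, 14]
Completion times:
  Job 1: burst=3, C=3
  Job 2: burst=3, C=6
  Job 3: burst=3, C=9
  Job 4: burst=8, C=17
  Job 5: burst=11, C=28
  Job 6: burst=14, C=42
Average completion = 105/6 = 17.5

17.5


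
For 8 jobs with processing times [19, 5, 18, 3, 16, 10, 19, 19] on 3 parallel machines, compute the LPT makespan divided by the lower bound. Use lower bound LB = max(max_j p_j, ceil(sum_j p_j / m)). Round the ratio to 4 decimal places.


LPT order: [19, 19, 19, 18, 16, 10, 5, 3]
Machine loads after assignment: [37, 35, 37]
LPT makespan = 37
Lower bound = max(max_job, ceil(total/3)) = max(19, 37) = 37
Ratio = 37 / 37 = 1.0

1.0


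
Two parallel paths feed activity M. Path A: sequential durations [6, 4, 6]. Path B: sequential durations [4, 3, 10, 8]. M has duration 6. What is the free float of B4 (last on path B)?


ES(B4) = sum of predecessors on chain B = 17
EF(B4) = ES + duration = 17 + 8 = 25
Successor of B4 is M. ES(M) = max(sum(A), sum(B)) = max(16, 25) = 25
Free float = ES(successor) - EF(current) = 25 - 25 = 0

0


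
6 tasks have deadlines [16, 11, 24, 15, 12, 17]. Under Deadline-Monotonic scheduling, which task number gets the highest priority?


Sort tasks by relative deadline (ascending):
  Task 2: deadline = 11
  Task 5: deadline = 12
  Task 4: deadline = 15
  Task 1: deadline = 16
  Task 6: deadline = 17
  Task 3: deadline = 24
Priority order (highest first): [2, 5, 4, 1, 6, 3]
Highest priority task = 2

2


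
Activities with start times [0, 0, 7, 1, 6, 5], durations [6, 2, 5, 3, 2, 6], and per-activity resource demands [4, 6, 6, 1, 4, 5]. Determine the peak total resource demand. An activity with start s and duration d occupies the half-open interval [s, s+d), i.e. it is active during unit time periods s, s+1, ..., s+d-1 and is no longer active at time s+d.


Each activity i is active on [start_i, start_i + duration_i).
Compute total resource usage per time slot:
  t=0: active resources = [4, 6], total = 10
  t=1: active resources = [4, 6, 1], total = 11
  t=2: active resources = [4, 1], total = 5
  t=3: active resources = [4, 1], total = 5
  t=4: active resources = [4], total = 4
  t=5: active resources = [4, 5], total = 9
  t=6: active resources = [4, 5], total = 9
  t=7: active resources = [6, 4, 5], total = 15
  t=8: active resources = [6, 5], total = 11
  t=9: active resources = [6, 5], total = 11
  t=10: active resources = [6, 5], total = 11
  t=11: active resources = [6], total = 6
Peak resource demand = 15

15


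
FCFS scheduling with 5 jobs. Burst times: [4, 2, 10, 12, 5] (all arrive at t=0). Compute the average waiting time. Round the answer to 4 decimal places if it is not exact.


FCFS order (as given): [4, 2, 10, 12, 5]
Waiting times:
  Job 1: wait = 0
  Job 2: wait = 4
  Job 3: wait = 6
  Job 4: wait = 16
  Job 5: wait = 28
Sum of waiting times = 54
Average waiting time = 54/5 = 10.8

10.8


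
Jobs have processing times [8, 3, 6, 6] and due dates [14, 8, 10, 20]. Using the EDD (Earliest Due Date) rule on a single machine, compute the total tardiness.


Sort by due date (EDD order): [(3, 8), (6, 10), (8, 14), (6, 20)]
Compute completion times and tardiness:
  Job 1: p=3, d=8, C=3, tardiness=max(0,3-8)=0
  Job 2: p=6, d=10, C=9, tardiness=max(0,9-10)=0
  Job 3: p=8, d=14, C=17, tardiness=max(0,17-14)=3
  Job 4: p=6, d=20, C=23, tardiness=max(0,23-20)=3
Total tardiness = 6

6


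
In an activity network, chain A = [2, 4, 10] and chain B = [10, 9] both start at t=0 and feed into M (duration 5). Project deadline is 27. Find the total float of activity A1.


Forward pass: ES(A1) = sum of predecessors on chain A = 0
EF = ES + duration = 0 + 2 = 2
Backward pass: LF(M) = deadline = 27; LS(M) = 27 - 5 = 22
LF(A1) = LS(M) - sum(successors on chain A) = 22 - 14 = 8
LS = LF - duration = 8 - 2 = 6
Total float = LS - ES = 6 - 0 = 6

6


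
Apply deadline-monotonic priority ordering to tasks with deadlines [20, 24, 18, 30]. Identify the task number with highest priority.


Sort tasks by relative deadline (ascending):
  Task 3: deadline = 18
  Task 1: deadline = 20
  Task 2: deadline = 24
  Task 4: deadline = 30
Priority order (highest first): [3, 1, 2, 4]
Highest priority task = 3

3


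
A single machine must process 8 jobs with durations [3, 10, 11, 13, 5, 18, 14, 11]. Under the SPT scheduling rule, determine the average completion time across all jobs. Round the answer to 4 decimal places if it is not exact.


Sort jobs by processing time (SPT order): [3, 5, 10, 11, 11, 13, 14, 18]
Compute completion times sequentially:
  Job 1: processing = 3, completes at 3
  Job 2: processing = 5, completes at 8
  Job 3: processing = 10, completes at 18
  Job 4: processing = 11, completes at 29
  Job 5: processing = 11, completes at 40
  Job 6: processing = 13, completes at 53
  Job 7: processing = 14, completes at 67
  Job 8: processing = 18, completes at 85
Sum of completion times = 303
Average completion time = 303/8 = 37.875

37.875


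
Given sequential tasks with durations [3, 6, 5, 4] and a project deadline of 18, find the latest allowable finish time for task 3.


LF(activity 3) = deadline - sum of successor durations
Successors: activities 4 through 4 with durations [4]
Sum of successor durations = 4
LF = 18 - 4 = 14

14


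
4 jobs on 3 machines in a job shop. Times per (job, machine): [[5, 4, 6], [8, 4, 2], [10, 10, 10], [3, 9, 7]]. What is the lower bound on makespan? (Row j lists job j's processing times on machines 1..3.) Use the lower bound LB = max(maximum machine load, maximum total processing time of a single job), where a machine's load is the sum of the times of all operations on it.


Machine loads:
  Machine 1: 5 + 8 + 10 + 3 = 26
  Machine 2: 4 + 4 + 10 + 9 = 27
  Machine 3: 6 + 2 + 10 + 7 = 25
Max machine load = 27
Job totals:
  Job 1: 15
  Job 2: 14
  Job 3: 30
  Job 4: 19
Max job total = 30
Lower bound = max(27, 30) = 30

30


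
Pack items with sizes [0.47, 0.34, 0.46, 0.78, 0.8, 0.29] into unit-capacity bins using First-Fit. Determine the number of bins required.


Place items sequentially using First-Fit:
  Item 0.47 -> new Bin 1
  Item 0.34 -> Bin 1 (now 0.81)
  Item 0.46 -> new Bin 2
  Item 0.78 -> new Bin 3
  Item 0.8 -> new Bin 4
  Item 0.29 -> Bin 2 (now 0.75)
Total bins used = 4

4


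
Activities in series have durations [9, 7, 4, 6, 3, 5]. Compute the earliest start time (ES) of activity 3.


Activity 3 starts after activities 1 through 2 complete.
Predecessor durations: [9, 7]
ES = 9 + 7 = 16

16


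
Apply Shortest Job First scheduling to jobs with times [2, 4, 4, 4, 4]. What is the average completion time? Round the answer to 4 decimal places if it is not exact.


SJF order (ascending): [2, 4, 4, 4, 4]
Completion times:
  Job 1: burst=2, C=2
  Job 2: burst=4, C=6
  Job 3: burst=4, C=10
  Job 4: burst=4, C=14
  Job 5: burst=4, C=18
Average completion = 50/5 = 10.0

10.0


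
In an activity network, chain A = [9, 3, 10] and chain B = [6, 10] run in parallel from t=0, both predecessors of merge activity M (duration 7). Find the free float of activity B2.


ES(B2) = sum of predecessors on chain B = 6
EF(B2) = ES + duration = 6 + 10 = 16
Successor of B2 is M. ES(M) = max(sum(A), sum(B)) = max(22, 16) = 22
Free float = ES(successor) - EF(current) = 22 - 16 = 6

6


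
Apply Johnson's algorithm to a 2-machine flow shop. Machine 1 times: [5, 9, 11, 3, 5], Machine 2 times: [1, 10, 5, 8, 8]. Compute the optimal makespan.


Apply Johnson's rule:
  Group 1 (a <= b): [(4, 3, 8), (5, 5, 8), (2, 9, 10)]
  Group 2 (a > b): [(3, 11, 5), (1, 5, 1)]
Optimal job order: [4, 5, 2, 3, 1]
Schedule:
  Job 4: M1 done at 3, M2 done at 11
  Job 5: M1 done at 8, M2 done at 19
  Job 2: M1 done at 17, M2 done at 29
  Job 3: M1 done at 28, M2 done at 34
  Job 1: M1 done at 33, M2 done at 35
Makespan = 35

35


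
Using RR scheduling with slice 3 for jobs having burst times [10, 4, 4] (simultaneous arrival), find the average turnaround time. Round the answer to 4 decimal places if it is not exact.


Time quantum = 3
Execution trace:
  J1 runs 3 units, time = 3
  J2 runs 3 units, time = 6
  J3 runs 3 units, time = 9
  J1 runs 3 units, time = 12
  J2 runs 1 units, time = 13
  J3 runs 1 units, time = 14
  J1 runs 3 units, time = 17
  J1 runs 1 units, time = 18
Finish times: [18, 13, 14]
Average turnaround = 45/3 = 15.0

15.0


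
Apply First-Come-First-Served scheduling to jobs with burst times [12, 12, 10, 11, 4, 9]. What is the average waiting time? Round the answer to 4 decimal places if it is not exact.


FCFS order (as given): [12, 12, 10, 11, 4, 9]
Waiting times:
  Job 1: wait = 0
  Job 2: wait = 12
  Job 3: wait = 24
  Job 4: wait = 34
  Job 5: wait = 45
  Job 6: wait = 49
Sum of waiting times = 164
Average waiting time = 164/6 = 27.3333

27.3333


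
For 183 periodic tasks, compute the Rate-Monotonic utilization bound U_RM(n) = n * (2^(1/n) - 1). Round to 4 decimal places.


Compute 2^(1/183) = 1.0037948719
Subtract 1: 1.0037948719 - 1 = 0.0037948719
Multiply by n: 183 * 0.0037948719 = 0.6944615577
Round to 4 dp: 0.6945

0.6945


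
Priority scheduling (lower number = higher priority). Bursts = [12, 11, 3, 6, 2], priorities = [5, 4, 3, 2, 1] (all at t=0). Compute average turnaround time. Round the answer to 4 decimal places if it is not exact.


Sort by priority (ascending = highest first):
Order: [(1, 2), (2, 6), (3, 3), (4, 11), (5, 12)]
Completion times:
  Priority 1, burst=2, C=2
  Priority 2, burst=6, C=8
  Priority 3, burst=3, C=11
  Priority 4, burst=11, C=22
  Priority 5, burst=12, C=34
Average turnaround = 77/5 = 15.4

15.4


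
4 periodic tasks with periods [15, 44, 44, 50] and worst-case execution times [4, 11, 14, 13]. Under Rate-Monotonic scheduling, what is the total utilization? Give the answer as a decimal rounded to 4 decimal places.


Compute individual utilizations (exact fractions):
  Task 1: C/T = 4/15 (approx. 0.2667)
  Task 2: C/T = 11/44 = 1/4 (approx. 0.25)
  Task 3: C/T = 14/44 = 7/22 (approx. 0.3182)
  Task 4: C/T = 13/50 (approx. 0.26)
Total utilization U = 4/15 + 1/4 + 7/22 + 13/50 = 3613/3300
Rounded to 4 decimal places: U = 1.0948
RM (Liu & Layland) bound for 4 tasks = 0.756828; compare with U = 3613/3300 (approx. 1.094848)
U > 1, so the task set is not schedulable (processor overloaded).

1.0948


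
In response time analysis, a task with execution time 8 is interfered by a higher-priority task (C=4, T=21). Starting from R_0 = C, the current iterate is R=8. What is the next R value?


R_next = C + ceil(R_prev / T_hp) * C_hp
ceil(8 / 21) = ceil(0.381) = 1
Interference = 1 * 4 = 4
R_next = 8 + 4 = 12

12


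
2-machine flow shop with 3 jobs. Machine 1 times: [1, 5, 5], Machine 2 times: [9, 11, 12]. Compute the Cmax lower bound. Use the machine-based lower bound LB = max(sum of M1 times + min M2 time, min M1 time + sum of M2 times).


LB1 = sum(M1 times) + min(M2 times) = 11 + 9 = 20
LB2 = min(M1 times) + sum(M2 times) = 1 + 32 = 33
Lower bound = max(LB1, LB2) = max(20, 33) = 33

33


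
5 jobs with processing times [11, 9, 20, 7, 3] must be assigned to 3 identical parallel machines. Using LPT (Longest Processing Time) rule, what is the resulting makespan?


Sort jobs in decreasing order (LPT): [20, 11, 9, 7, 3]
Assign each job to the least loaded machine:
  Machine 1: jobs [20], load = 20
  Machine 2: jobs [11, 3], load = 14
  Machine 3: jobs [9, 7], load = 16
Makespan = max load = 20

20


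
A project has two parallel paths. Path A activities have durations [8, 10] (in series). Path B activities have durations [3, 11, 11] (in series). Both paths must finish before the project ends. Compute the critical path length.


Path A total = 8 + 10 = 18
Path B total = 3 + 11 + 11 = 25
Critical path = longest path = max(18, 25) = 25

25


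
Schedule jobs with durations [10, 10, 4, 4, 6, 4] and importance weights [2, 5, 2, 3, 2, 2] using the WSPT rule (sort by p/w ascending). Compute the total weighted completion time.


Compute p/w ratios and sort ascending (WSPT): [(4, 3), (10, 5), (4, 2), (4, 2), (6, 2), (10, 2)]
Compute weighted completion times:
  Job (p=4,w=3): C=4, w*C=3*4=12
  Job (p=10,w=5): C=14, w*C=5*14=70
  Job (p=4,w=2): C=18, w*C=2*18=36
  Job (p=4,w=2): C=22, w*C=2*22=44
  Job (p=6,w=2): C=28, w*C=2*28=56
  Job (p=10,w=2): C=38, w*C=2*38=76
Total weighted completion time = 294

294


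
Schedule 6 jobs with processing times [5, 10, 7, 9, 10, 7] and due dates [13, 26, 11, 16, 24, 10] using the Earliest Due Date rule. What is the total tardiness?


Sort by due date (EDD order): [(7, 10), (7, 11), (5, 13), (9, 16), (10, 24), (10, 26)]
Compute completion times and tardiness:
  Job 1: p=7, d=10, C=7, tardiness=max(0,7-10)=0
  Job 2: p=7, d=11, C=14, tardiness=max(0,14-11)=3
  Job 3: p=5, d=13, C=19, tardiness=max(0,19-13)=6
  Job 4: p=9, d=16, C=28, tardiness=max(0,28-16)=12
  Job 5: p=10, d=24, C=38, tardiness=max(0,38-24)=14
  Job 6: p=10, d=26, C=48, tardiness=max(0,48-26)=22
Total tardiness = 57

57


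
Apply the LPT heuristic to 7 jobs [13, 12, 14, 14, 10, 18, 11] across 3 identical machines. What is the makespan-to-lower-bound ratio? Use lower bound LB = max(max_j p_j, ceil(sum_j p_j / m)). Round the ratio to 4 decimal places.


LPT order: [18, 14, 14, 13, 12, 11, 10]
Machine loads after assignment: [29, 27, 36]
LPT makespan = 36
Lower bound = max(max_job, ceil(total/3)) = max(18, 31) = 31
Ratio = 36 / 31 = 1.1613

1.1613


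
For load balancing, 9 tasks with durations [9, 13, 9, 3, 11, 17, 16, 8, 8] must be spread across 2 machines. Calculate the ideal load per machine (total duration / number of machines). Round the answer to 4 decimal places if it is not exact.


Total processing time = 9 + 13 + 9 + 3 + 11 + 17 + 16 + 8 + 8 = 94
Number of machines = 2
Ideal balanced load = 94 / 2 = 47.0

47.0


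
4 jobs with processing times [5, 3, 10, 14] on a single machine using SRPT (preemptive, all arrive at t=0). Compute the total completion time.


Since all jobs arrive at t=0, SRPT equals SPT ordering.
SPT order: [3, 5, 10, 14]
Completion times:
  Job 1: p=3, C=3
  Job 2: p=5, C=8
  Job 3: p=10, C=18
  Job 4: p=14, C=32
Total completion time = 3 + 8 + 18 + 32 = 61

61


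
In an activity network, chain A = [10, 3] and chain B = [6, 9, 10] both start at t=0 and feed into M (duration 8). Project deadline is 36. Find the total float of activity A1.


Forward pass: ES(A1) = sum of predecessors on chain A = 0
EF = ES + duration = 0 + 10 = 10
Backward pass: LF(M) = deadline = 36; LS(M) = 36 - 8 = 28
LF(A1) = LS(M) - sum(successors on chain A) = 28 - 3 = 25
LS = LF - duration = 25 - 10 = 15
Total float = LS - ES = 15 - 0 = 15

15


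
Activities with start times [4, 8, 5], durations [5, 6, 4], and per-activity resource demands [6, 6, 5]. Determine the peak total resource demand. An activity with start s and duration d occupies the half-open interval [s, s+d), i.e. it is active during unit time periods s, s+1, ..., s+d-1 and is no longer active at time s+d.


Each activity i is active on [start_i, start_i + duration_i).
Compute total resource usage per time slot:
  t=0: active resources = [], total = 0
  t=1: active resources = [], total = 0
  t=2: active resources = [], total = 0
  t=3: active resources = [], total = 0
  t=4: active resources = [6], total = 6
  t=5: active resources = [6, 5], total = 11
  t=6: active resources = [6, 5], total = 11
  t=7: active resources = [6, 5], total = 11
  t=8: active resources = [6, 6, 5], total = 17
  t=9: active resources = [6], total = 6
  t=10: active resources = [6], total = 6
  t=11: active resources = [6], total = 6
  t=12: active resources = [6], total = 6
  t=13: active resources = [6], total = 6
Peak resource demand = 17

17


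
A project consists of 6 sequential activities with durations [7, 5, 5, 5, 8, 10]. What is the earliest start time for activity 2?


Activity 2 starts after activities 1 through 1 complete.
Predecessor durations: [7]
ES = 7 = 7

7


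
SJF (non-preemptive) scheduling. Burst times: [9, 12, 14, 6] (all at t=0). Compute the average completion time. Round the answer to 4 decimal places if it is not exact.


SJF order (ascending): [6, 9, 12, 14]
Completion times:
  Job 1: burst=6, C=6
  Job 2: burst=9, C=15
  Job 3: burst=12, C=27
  Job 4: burst=14, C=41
Average completion = 89/4 = 22.25

22.25


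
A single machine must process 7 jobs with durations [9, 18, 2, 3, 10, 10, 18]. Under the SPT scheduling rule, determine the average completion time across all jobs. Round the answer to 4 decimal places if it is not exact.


Sort jobs by processing time (SPT order): [2, 3, 9, 10, 10, 18, 18]
Compute completion times sequentially:
  Job 1: processing = 2, completes at 2
  Job 2: processing = 3, completes at 5
  Job 3: processing = 9, completes at 14
  Job 4: processing = 10, completes at 24
  Job 5: processing = 10, completes at 34
  Job 6: processing = 18, completes at 52
  Job 7: processing = 18, completes at 70
Sum of completion times = 201
Average completion time = 201/7 = 28.7143

28.7143


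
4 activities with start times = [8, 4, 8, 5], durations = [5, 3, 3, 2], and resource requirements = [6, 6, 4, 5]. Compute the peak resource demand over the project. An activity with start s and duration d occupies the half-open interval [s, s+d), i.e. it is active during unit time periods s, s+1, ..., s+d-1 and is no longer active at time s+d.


Each activity i is active on [start_i, start_i + duration_i).
Compute total resource usage per time slot:
  t=0: active resources = [], total = 0
  t=1: active resources = [], total = 0
  t=2: active resources = [], total = 0
  t=3: active resources = [], total = 0
  t=4: active resources = [6], total = 6
  t=5: active resources = [6, 5], total = 11
  t=6: active resources = [6, 5], total = 11
  t=7: active resources = [], total = 0
  t=8: active resources = [6, 4], total = 10
  t=9: active resources = [6, 4], total = 10
  t=10: active resources = [6, 4], total = 10
  t=11: active resources = [6], total = 6
  t=12: active resources = [6], total = 6
Peak resource demand = 11

11


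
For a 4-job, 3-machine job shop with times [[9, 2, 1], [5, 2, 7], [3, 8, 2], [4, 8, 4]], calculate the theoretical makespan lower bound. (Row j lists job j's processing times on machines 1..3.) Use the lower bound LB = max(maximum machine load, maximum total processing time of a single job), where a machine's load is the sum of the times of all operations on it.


Machine loads:
  Machine 1: 9 + 5 + 3 + 4 = 21
  Machine 2: 2 + 2 + 8 + 8 = 20
  Machine 3: 1 + 7 + 2 + 4 = 14
Max machine load = 21
Job totals:
  Job 1: 12
  Job 2: 14
  Job 3: 13
  Job 4: 16
Max job total = 16
Lower bound = max(21, 16) = 21

21


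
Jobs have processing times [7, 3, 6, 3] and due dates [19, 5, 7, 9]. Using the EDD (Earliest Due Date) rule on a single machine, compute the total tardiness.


Sort by due date (EDD order): [(3, 5), (6, 7), (3, 9), (7, 19)]
Compute completion times and tardiness:
  Job 1: p=3, d=5, C=3, tardiness=max(0,3-5)=0
  Job 2: p=6, d=7, C=9, tardiness=max(0,9-7)=2
  Job 3: p=3, d=9, C=12, tardiness=max(0,12-9)=3
  Job 4: p=7, d=19, C=19, tardiness=max(0,19-19)=0
Total tardiness = 5

5


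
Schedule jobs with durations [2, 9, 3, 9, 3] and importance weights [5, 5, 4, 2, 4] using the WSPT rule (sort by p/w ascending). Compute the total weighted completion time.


Compute p/w ratios and sort ascending (WSPT): [(2, 5), (3, 4), (3, 4), (9, 5), (9, 2)]
Compute weighted completion times:
  Job (p=2,w=5): C=2, w*C=5*2=10
  Job (p=3,w=4): C=5, w*C=4*5=20
  Job (p=3,w=4): C=8, w*C=4*8=32
  Job (p=9,w=5): C=17, w*C=5*17=85
  Job (p=9,w=2): C=26, w*C=2*26=52
Total weighted completion time = 199

199


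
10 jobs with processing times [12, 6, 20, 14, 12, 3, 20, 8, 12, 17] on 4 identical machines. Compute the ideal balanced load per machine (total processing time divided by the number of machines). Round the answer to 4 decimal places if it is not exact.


Total processing time = 12 + 6 + 20 + 14 + 12 + 3 + 20 + 8 + 12 + 17 = 124
Number of machines = 4
Ideal balanced load = 124 / 4 = 31.0

31.0


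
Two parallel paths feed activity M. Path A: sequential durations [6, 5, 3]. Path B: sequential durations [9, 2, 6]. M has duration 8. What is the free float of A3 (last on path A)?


ES(A3) = sum of predecessors on chain A = 11
EF(A3) = ES + duration = 11 + 3 = 14
Successor of A3 is M. ES(M) = max(sum(A), sum(B)) = max(14, 17) = 17
Free float = ES(successor) - EF(current) = 17 - 14 = 3

3


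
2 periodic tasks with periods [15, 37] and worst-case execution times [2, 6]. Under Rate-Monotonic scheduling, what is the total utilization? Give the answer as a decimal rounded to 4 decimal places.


Compute individual utilizations (exact fractions):
  Task 1: C/T = 2/15 (approx. 0.1333)
  Task 2: C/T = 6/37 (approx. 0.1622)
Total utilization U = 2/15 + 6/37 = 164/555
Rounded to 4 decimal places: U = 0.2955
RM (Liu & Layland) bound for 2 tasks = 0.828427; compare with U = 164/555 (approx. 0.295495)
U <= bound, so schedulable by RM sufficient condition.

0.2955


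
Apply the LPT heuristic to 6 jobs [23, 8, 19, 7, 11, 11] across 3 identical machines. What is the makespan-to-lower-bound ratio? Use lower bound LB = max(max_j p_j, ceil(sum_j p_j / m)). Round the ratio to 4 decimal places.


LPT order: [23, 19, 11, 11, 8, 7]
Machine loads after assignment: [23, 27, 29]
LPT makespan = 29
Lower bound = max(max_job, ceil(total/3)) = max(23, 27) = 27
Ratio = 29 / 27 = 1.0741

1.0741


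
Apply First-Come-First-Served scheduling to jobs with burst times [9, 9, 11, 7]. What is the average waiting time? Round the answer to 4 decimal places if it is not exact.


FCFS order (as given): [9, 9, 11, 7]
Waiting times:
  Job 1: wait = 0
  Job 2: wait = 9
  Job 3: wait = 18
  Job 4: wait = 29
Sum of waiting times = 56
Average waiting time = 56/4 = 14.0

14.0
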